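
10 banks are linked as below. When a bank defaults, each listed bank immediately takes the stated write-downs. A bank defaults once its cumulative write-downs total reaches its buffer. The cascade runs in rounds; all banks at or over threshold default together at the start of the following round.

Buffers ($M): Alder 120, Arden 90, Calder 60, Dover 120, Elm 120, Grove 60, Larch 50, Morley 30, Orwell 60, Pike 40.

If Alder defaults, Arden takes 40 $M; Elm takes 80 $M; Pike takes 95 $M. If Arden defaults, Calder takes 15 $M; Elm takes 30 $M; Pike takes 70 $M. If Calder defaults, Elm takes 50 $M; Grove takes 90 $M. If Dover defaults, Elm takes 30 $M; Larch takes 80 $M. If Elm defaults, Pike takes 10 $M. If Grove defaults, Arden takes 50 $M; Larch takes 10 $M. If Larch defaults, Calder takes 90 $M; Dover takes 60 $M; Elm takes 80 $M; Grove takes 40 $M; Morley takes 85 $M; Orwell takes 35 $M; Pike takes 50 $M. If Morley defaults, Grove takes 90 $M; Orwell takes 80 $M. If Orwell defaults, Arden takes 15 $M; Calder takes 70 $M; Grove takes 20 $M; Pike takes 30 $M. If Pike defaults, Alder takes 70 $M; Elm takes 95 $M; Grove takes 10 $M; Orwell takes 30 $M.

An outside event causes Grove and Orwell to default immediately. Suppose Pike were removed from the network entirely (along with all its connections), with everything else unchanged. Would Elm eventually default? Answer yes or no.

no

With Pike removed:
Round 1 — Grove, Orwell default (initial).
  Arden: +50+15 → 65 < 90
  Calder: +70 → 70 ≥ 60
  Larch: +10 → 10 < 50
Round 2 — Calder defaults.
  Elm: +50 → 50 < 120
No further defaults.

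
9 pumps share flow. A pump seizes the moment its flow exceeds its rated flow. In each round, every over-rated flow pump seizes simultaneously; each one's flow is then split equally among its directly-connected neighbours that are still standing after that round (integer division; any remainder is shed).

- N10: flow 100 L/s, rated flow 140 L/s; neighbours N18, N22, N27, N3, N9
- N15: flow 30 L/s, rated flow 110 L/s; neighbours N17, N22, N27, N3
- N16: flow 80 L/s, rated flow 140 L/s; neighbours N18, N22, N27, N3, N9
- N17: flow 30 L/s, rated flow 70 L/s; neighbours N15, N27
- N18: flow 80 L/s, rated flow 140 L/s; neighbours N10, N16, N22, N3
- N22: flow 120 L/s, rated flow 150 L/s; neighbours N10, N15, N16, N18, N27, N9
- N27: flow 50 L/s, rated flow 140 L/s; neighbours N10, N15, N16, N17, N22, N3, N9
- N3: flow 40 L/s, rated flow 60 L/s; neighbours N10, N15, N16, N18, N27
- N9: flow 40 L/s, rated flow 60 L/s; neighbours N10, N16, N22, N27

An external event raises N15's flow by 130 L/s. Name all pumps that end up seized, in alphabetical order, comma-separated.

Round 1 — N15 at 160 > 110. N15 seizes.
  N15 sheds 160 L/s to N17, N22, N27, N3: 40 each.
    N17: 30+40 = 70 ≤ 70
    N22: 120+40 = 160 > 150
    N27: 50+40 = 90 ≤ 140
    N3: 40+40 = 80 > 60
Round 2 — N22, N3 seize.
  N22 sheds 160 L/s to N10, N16, N18, N27, N9: 32 each.
    N10: 100+32 = 132 ≤ 140
    N16: 80+32 = 112 ≤ 140
    N18: 80+32 = 112 ≤ 140
    N27: 90+32 = 122 ≤ 140
    N9: 40+32 = 72 > 60
  N3 sheds 80 L/s to N10, N16, N18, N27: 20 each.
    N10: 132+20 = 152 > 140
    N16: 112+20 = 132 ≤ 140
    N18: 112+20 = 132 ≤ 140
    N27: 122+20 = 142 > 140
Round 3 — N10, N27, N9 seize.
  N10 sheds 152 L/s to N18: 152 each.
    N18: 132+152 = 284 > 140
  N27 sheds 142 L/s to N16, N17: 71 each.
    N16: 132+71 = 203 > 140
    N17: 70+71 = 141 > 70
  N9 sheds 72 L/s to N16: 72 each.
    N16: 203+72 = 275 > 140
Round 4 — N16, N17, N18 seize.
  N16 sheds 275 L/s: no online neighbours, lost.
  N17 sheds 141 L/s: no online neighbours, lost.
  N18 sheds 284 L/s: no online neighbours, lost.
No further seizures.

N10, N15, N16, N17, N18, N22, N27, N3, N9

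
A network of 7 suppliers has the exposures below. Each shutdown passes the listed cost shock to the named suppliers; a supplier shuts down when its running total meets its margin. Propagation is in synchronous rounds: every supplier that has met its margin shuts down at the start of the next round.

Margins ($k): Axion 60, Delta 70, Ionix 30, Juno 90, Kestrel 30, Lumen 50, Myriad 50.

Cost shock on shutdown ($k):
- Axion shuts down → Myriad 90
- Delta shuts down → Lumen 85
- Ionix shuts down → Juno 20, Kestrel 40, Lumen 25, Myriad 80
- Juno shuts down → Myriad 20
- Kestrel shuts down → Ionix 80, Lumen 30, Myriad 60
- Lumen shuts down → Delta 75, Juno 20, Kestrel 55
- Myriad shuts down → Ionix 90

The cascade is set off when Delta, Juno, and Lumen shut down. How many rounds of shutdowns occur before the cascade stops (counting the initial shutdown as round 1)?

Round 1 — Delta, Juno, Lumen shut down (initial).
  Kestrel: +55 → 55 ≥ 30
  Myriad: +20 → 20 < 50
Round 2 — Kestrel shuts down.
  Ionix: +80 → 80 ≥ 30
  Myriad: +60 → 80 ≥ 50
Round 3 — Ionix, Myriad shut down.
No further shutdowns.

3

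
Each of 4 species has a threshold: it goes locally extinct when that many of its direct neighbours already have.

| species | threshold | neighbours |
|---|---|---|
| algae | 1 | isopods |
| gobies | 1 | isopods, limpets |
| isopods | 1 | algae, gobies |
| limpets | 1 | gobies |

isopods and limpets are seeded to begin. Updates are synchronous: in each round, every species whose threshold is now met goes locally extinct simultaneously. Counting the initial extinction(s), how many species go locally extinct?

Round 1 — isopods, limpets go locally extinct (initial).
Round 2 — checking thresholds:
  algae: 1 of 1 neighbours ≥ 1, goes locally extinct.
  gobies: 2 of 2 neighbours ≥ 1, goes locally extinct.
Round 3 — no new extinctions; cascade stops.

4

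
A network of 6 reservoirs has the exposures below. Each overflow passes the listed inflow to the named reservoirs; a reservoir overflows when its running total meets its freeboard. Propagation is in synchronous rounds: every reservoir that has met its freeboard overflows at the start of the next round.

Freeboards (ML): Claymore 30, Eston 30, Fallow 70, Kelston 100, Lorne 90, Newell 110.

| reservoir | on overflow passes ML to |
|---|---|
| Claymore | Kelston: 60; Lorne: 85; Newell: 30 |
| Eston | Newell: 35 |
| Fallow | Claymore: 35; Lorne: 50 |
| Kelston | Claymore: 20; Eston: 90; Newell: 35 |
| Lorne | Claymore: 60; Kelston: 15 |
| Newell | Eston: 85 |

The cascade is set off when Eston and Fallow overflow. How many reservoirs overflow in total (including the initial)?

4

Round 1 — Eston, Fallow overflow (initial).
  Claymore: +35 → 35 ≥ 30
  Lorne: +50 → 50 < 90
  Newell: +35 → 35 < 110
Round 2 — Claymore overflows.
  Kelston: +60 → 60 < 100
  Lorne: +85 → 135 ≥ 90
  Newell: +30 → 65 < 110
Round 3 — Lorne overflows.
  Kelston: +15 → 75 < 100
No further overflows.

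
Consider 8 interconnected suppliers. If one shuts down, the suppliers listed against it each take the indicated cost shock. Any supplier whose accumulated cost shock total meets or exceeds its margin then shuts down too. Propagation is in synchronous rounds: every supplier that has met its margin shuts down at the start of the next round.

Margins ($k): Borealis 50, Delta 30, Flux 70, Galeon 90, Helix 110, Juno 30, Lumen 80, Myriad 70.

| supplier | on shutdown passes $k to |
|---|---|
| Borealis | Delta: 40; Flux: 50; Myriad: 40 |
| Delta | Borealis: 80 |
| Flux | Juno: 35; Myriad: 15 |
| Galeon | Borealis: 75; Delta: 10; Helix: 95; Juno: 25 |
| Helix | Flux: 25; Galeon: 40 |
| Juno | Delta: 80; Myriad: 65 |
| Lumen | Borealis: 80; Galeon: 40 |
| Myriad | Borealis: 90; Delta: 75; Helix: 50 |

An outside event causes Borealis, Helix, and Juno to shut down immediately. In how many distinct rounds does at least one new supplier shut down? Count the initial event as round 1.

2

Round 1 — Borealis, Helix, Juno shut down (initial).
  Delta: +40+80 → 120 ≥ 30
  Flux: +50+25 → 75 ≥ 70
  Galeon: +40 → 40 < 90
  Myriad: +40+65 → 105 ≥ 70
Round 2 — Delta, Flux, Myriad shut down.
No further shutdowns.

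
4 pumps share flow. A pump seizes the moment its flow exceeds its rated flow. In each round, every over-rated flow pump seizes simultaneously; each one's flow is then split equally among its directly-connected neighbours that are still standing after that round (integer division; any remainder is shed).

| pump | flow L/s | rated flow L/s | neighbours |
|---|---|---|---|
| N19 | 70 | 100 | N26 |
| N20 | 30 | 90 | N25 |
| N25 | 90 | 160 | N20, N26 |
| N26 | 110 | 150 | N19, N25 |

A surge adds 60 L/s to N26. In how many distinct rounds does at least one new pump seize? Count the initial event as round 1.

Round 1 — N26 at 170 > 150. N26 seizes.
  N26 sheds 170 L/s to N19, N25: 85 each.
    N19: 70+85 = 155 > 100
    N25: 90+85 = 175 > 160
Round 2 — N19, N25 seize.
  N19 sheds 155 L/s: no online neighbours, lost.
  N25 sheds 175 L/s to N20: 175 each.
    N20: 30+175 = 205 > 90
Round 3 — N20 seizes.
  N20 sheds 205 L/s: no online neighbours, lost.
No further seizures.

3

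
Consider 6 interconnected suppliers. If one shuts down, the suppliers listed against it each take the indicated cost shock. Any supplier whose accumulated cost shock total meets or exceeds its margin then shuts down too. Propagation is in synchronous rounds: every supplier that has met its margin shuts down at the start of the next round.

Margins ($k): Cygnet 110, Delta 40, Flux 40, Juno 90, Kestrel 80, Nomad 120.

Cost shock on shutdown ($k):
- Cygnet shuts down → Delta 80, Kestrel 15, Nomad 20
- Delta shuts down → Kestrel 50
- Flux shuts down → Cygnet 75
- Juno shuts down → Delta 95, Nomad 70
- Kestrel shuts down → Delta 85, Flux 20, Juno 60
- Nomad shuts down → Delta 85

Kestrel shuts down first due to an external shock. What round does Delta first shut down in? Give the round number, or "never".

2

Round 1 — Kestrel shuts down (initial).
  Delta: +85 → 85 ≥ 40
  Flux: +20 → 20 < 40
  Juno: +60 → 60 < 90
Round 2 — Delta shuts down.
No further shutdowns.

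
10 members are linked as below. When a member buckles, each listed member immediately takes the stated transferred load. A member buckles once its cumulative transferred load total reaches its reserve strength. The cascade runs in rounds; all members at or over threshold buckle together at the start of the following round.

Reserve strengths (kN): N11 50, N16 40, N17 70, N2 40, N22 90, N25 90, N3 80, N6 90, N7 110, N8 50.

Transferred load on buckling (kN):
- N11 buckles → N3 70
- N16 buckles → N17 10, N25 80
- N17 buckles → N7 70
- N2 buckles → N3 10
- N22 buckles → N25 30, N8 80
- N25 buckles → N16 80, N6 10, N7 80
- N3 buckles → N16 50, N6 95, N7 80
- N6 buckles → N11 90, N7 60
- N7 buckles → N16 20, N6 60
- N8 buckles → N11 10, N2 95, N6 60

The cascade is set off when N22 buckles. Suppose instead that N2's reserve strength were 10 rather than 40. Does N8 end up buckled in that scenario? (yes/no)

yes

With N2's reserve strength at 10:
Round 1 — N22 buckles (initial).
  N25: +30 → 30 < 90
  N8: +80 → 80 ≥ 50
Round 2 — N8 buckles.
  N11: +10 → 10 < 50
  N2: +95 → 95 ≥ 10
  N6: +60 → 60 < 90
Round 3 — N2 buckles.
  N3: +10 → 10 < 80
No further bucklings.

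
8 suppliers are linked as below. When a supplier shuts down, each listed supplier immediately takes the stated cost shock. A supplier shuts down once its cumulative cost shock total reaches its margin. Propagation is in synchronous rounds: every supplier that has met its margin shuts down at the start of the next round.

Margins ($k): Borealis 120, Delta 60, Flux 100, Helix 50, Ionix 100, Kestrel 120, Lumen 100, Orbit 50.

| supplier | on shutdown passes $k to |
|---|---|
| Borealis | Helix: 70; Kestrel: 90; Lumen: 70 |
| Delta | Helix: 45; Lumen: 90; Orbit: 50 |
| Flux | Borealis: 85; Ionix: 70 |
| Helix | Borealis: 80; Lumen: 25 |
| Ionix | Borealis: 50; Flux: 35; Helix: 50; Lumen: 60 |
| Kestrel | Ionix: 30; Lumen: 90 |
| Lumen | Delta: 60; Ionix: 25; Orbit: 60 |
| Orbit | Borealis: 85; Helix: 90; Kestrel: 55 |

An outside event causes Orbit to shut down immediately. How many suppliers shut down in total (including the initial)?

Round 1 — Orbit shuts down (initial).
  Borealis: +85 → 85 < 120
  Helix: +90 → 90 ≥ 50
  Kestrel: +55 → 55 < 120
Round 2 — Helix shuts down.
  Borealis: +80 → 165 ≥ 120
  Lumen: +25 → 25 < 100
Round 3 — Borealis shuts down.
  Kestrel: +90 → 145 ≥ 120
  Lumen: +70 → 95 < 100
Round 4 — Kestrel shuts down.
  Ionix: +30 → 30 < 100
  Lumen: +90 → 185 ≥ 100
Round 5 — Lumen shuts down.
  Delta: +60 → 60 ≥ 60
  Ionix: +25 → 55 < 100
Round 6 — Delta shuts down.
No further shutdowns.

6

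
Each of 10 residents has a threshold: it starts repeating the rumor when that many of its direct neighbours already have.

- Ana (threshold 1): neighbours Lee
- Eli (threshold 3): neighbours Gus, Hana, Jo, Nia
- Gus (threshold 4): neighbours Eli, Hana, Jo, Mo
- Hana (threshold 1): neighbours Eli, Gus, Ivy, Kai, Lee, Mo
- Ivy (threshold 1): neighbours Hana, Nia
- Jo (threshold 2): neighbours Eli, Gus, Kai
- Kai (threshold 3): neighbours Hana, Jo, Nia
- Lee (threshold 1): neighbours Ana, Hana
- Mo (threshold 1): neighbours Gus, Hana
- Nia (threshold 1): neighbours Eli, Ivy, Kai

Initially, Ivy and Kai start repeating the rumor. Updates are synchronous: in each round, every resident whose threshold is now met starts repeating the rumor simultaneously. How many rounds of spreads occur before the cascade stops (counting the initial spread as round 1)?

Round 1 — Ivy, Kai start repeating the rumor (initial).
Round 2 — checking thresholds:
  Hana: 2 of 6 neighbours ≥ 1, starts repeating the rumor.
  Jo: 1 of 3 neighbours < 2, holds.
  Nia: 2 of 3 neighbours ≥ 1, starts repeating the rumor.
Round 3 — checking thresholds:
  Eli: 2 of 4 neighbours < 3, holds.
  Gus: 1 of 4 neighbours < 4, holds.
  Jo: 1 of 3 neighbours < 2, holds.
  Lee: 1 of 2 neighbours ≥ 1, starts repeating the rumor.
  Mo: 1 of 2 neighbours ≥ 1, starts repeating the rumor.
Round 4 — checking thresholds:
  Ana: 1 of 1 neighbours ≥ 1, starts repeating the rumor.
  Eli: 2 of 4 neighbours < 3, holds.
  Gus: 2 of 4 neighbours < 4, holds.
  Jo: 1 of 3 neighbours < 2, holds.
Round 5 — no new spreads; cascade stops.

4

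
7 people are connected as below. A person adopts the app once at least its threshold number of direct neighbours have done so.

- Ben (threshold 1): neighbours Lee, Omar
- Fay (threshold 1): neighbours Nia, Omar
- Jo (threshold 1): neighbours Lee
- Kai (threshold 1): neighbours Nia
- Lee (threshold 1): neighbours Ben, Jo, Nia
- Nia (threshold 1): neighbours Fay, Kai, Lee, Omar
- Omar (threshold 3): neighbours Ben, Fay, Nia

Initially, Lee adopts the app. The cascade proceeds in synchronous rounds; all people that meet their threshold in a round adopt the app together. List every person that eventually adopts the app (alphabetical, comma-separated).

Ben, Fay, Jo, Kai, Lee, Nia, Omar

Round 1 — Lee adopts the app (initial).
Round 2 — checking thresholds:
  Ben: 1 of 2 neighbours ≥ 1, adopts the app.
  Jo: 1 of 1 neighbours ≥ 1, adopts the app.
  Nia: 1 of 4 neighbours ≥ 1, adopts the app.
Round 3 — checking thresholds:
  Fay: 1 of 2 neighbours ≥ 1, adopts the app.
  Kai: 1 of 1 neighbours ≥ 1, adopts the app.
  Omar: 2 of 3 neighbours < 3, not yet.
Round 4 — checking thresholds:
  Omar: 3 of 3 neighbours ≥ 3, adopts the app.
Round 5 — no new adoptions; cascade stops.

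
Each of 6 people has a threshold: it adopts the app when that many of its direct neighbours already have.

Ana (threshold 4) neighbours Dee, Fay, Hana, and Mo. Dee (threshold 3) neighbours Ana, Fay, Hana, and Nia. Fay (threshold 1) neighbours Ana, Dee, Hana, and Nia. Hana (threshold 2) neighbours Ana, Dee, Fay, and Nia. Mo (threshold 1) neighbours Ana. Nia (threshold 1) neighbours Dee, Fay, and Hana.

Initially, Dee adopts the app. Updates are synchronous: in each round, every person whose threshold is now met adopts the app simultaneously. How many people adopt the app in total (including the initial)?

Round 1 — Dee adopts the app (initial).
Round 2 — checking thresholds:
  Ana: 1 of 4 neighbours < 4, holds.
  Fay: 1 of 4 neighbours ≥ 1, adopts the app.
  Hana: 1 of 4 neighbours < 2, holds.
  Nia: 1 of 3 neighbours ≥ 1, adopts the app.
Round 3 — checking thresholds:
  Ana: 2 of 4 neighbours < 4, holds.
  Hana: 3 of 4 neighbours ≥ 2, adopts the app.
Round 4 — no new adoptions; cascade stops.

4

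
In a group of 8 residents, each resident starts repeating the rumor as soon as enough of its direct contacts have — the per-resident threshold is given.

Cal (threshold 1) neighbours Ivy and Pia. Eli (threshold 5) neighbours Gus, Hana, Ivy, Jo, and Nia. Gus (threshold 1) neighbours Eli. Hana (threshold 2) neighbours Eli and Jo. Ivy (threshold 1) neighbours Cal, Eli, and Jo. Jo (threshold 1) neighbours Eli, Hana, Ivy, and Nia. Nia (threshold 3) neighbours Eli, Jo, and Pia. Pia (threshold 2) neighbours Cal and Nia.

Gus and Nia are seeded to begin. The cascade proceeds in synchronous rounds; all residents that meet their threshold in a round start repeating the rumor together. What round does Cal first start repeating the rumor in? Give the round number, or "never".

4

Round 1 — Gus, Nia start repeating the rumor (initial).
Round 2 — checking thresholds:
  Eli: 2 of 5 neighbours < 5, not yet.
  Jo: 1 of 4 neighbours ≥ 1, starts repeating the rumor.
  Pia: 1 of 2 neighbours < 2, not yet.
Round 3 — checking thresholds:
  Eli: 3 of 5 neighbours < 5, not yet.
  Hana: 1 of 2 neighbours < 2, not yet.
  Ivy: 1 of 3 neighbours ≥ 1, starts repeating the rumor.
  Pia: 1 of 2 neighbours < 2, not yet.
Round 4 — checking thresholds:
  Cal: 1 of 2 neighbours ≥ 1, starts repeating the rumor.
  Eli: 4 of 5 neighbours < 5, not yet.
  Hana: 1 of 2 neighbours < 2, not yet.
  Pia: 1 of 2 neighbours < 2, not yet.
Round 5 — checking thresholds:
  Eli: 4 of 5 neighbours < 5, not yet.
  Hana: 1 of 2 neighbours < 2, not yet.
  Pia: 2 of 2 neighbours ≥ 2, starts repeating the rumor.
Round 6 — no new spreads; cascade stops.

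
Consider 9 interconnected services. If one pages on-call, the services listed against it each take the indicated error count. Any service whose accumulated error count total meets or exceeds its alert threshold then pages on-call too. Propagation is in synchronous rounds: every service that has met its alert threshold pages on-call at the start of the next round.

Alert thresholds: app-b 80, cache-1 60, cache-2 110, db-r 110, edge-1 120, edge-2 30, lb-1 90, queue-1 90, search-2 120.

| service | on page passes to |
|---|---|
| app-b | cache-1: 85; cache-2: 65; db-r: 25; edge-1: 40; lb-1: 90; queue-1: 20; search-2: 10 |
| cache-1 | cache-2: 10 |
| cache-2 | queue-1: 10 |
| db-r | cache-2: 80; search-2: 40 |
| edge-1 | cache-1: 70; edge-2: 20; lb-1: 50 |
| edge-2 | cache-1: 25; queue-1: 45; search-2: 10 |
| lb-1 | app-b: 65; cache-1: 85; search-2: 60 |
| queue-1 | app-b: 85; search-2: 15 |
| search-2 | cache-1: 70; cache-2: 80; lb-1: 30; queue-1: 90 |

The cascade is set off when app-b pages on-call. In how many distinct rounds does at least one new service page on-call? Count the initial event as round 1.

2

Round 1 — app-b pages on-call (initial).
  cache-1: +85 → 85 ≥ 60
  cache-2: +65 → 65 < 110
  db-r: +25 → 25 < 110
  edge-1: +40 → 40 < 120
  lb-1: +90 → 90 ≥ 90
  queue-1: +20 → 20 < 90
  search-2: +10 → 10 < 120
Round 2 — cache-1, lb-1 page on-call.
  cache-2: +10 → 75 < 110
  search-2: +60 → 70 < 120
No further pages.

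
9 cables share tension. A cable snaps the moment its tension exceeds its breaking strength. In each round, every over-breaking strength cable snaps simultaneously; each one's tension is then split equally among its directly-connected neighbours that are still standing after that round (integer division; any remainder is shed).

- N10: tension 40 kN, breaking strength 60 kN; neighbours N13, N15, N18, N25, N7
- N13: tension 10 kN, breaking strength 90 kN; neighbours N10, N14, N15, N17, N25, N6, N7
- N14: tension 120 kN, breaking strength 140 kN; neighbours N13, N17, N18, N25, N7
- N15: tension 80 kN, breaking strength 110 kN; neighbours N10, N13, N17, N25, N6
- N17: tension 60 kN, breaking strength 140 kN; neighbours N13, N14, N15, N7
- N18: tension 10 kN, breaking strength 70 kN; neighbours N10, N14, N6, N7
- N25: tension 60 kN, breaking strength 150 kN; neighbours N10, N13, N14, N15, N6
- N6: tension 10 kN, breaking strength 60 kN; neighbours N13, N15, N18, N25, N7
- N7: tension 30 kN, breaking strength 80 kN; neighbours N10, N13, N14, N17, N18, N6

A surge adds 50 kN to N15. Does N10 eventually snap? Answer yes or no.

yes

Round 1 — N15 at 130 > 110. N15 snaps.
  N15 sheds 130 kN to N10, N13, N17, N25, N6: 26 each.
    N10: 40+26 = 66 > 60
    N13: 10+26 = 36 ≤ 90
    N17: 60+26 = 86 ≤ 140
    N25: 60+26 = 86 ≤ 150
    N6: 10+26 = 36 ≤ 60
Round 2 — N10 snaps.
  N10 sheds 66 kN to N13, N18, N25, N7: 16 each (2 lost).
    N13: 36+16 = 52 ≤ 90
    N18: 10+16 = 26 ≤ 70
    N25: 86+16 = 102 ≤ 150
    N7: 30+16 = 46 ≤ 80
No further breaks.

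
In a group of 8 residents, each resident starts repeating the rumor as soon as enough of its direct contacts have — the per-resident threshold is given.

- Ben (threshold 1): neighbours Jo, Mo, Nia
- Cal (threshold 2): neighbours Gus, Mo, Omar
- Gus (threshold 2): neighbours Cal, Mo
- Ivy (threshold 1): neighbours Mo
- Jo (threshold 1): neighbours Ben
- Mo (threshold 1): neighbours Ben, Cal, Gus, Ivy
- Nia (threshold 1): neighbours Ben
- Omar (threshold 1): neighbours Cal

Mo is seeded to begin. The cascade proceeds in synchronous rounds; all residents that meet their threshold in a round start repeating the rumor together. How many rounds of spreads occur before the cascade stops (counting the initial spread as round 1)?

Round 1 — Mo starts repeating the rumor (initial).
Round 2 — checking thresholds:
  Ben: 1 of 3 neighbours ≥ 1, starts repeating the rumor.
  Cal: 1 of 3 neighbours < 2, not yet.
  Gus: 1 of 2 neighbours < 2, not yet.
  Ivy: 1 of 1 neighbours ≥ 1, starts repeating the rumor.
Round 3 — checking thresholds:
  Cal: 1 of 3 neighbours < 2, not yet.
  Gus: 1 of 2 neighbours < 2, not yet.
  Jo: 1 of 1 neighbours ≥ 1, starts repeating the rumor.
  Nia: 1 of 1 neighbours ≥ 1, starts repeating the rumor.
Round 4 — no new spreads; cascade stops.

3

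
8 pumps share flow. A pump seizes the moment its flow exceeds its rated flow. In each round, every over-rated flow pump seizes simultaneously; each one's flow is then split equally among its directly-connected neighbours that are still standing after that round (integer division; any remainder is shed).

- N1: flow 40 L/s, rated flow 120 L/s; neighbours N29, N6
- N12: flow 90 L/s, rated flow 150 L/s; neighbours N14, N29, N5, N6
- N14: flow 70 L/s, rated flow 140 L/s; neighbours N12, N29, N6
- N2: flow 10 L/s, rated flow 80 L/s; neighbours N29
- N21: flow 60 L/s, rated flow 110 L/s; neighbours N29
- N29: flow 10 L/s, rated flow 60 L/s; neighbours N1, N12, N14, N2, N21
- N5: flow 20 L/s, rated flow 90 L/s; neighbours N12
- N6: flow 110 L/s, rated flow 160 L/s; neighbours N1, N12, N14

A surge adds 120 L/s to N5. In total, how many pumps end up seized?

6

Round 1 — N5 at 140 > 90. N5 seizes.
  N5 sheds 140 L/s to N12: 140 each.
    N12: 90+140 = 230 > 150
Round 2 — N12 seizes.
  N12 sheds 230 L/s to N14, N29, N6: 76 each (2 lost).
    N14: 70+76 = 146 > 140
    N29: 10+76 = 86 > 60
    N6: 110+76 = 186 > 160
Round 3 — N14, N29, N6 seize.
  N14 sheds 146 L/s: no online neighbours, lost.
  N29 sheds 86 L/s to N1, N2, N21: 28 each (2 lost).
    N1: 40+28 = 68 ≤ 120
    N2: 10+28 = 38 ≤ 80
    N21: 60+28 = 88 ≤ 110
  N6 sheds 186 L/s to N1: 186 each.
    N1: 68+186 = 254 > 120
Round 4 — N1 seizes.
  N1 sheds 254 L/s: no online neighbours, lost.
No further seizures.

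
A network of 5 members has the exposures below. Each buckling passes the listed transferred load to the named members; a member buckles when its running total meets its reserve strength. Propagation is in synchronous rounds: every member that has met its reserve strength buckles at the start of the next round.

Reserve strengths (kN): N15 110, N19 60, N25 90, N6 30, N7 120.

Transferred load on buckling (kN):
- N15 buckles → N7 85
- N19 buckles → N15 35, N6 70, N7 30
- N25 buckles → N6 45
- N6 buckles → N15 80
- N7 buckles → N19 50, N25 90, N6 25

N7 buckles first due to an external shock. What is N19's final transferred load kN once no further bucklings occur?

Round 1 — N7 buckles (initial).
  N19: +50 → 50 < 60
  N25: +90 → 90 ≥ 90
  N6: +25 → 25 < 30
Round 2 — N25 buckles.
  N6: +45 → 70 ≥ 30
Round 3 — N6 buckles.
  N15: +80 → 80 < 110
No further bucklings.

50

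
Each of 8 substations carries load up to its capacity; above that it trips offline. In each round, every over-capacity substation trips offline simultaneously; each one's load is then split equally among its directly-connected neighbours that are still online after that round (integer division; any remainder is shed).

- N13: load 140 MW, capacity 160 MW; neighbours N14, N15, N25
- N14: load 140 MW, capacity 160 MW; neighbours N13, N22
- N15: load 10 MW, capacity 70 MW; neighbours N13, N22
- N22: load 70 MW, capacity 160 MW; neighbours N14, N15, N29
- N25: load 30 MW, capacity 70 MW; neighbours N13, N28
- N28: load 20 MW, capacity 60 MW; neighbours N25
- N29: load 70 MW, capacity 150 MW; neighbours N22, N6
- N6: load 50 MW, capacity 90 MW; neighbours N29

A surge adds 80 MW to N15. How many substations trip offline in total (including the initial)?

Round 1 — N15 at 90 > 70. N15 trips offline.
  N15 sheds 90 MW to N13, N22: 45 each.
    N13: 140+45 = 185 > 160
    N22: 70+45 = 115 ≤ 160
Round 2 — N13 trips offline.
  N13 sheds 185 MW to N14, N25: 92 each (1 lost).
    N14: 140+92 = 232 > 160
    N25: 30+92 = 122 > 70
Round 3 — N14, N25 trip offline.
  N14 sheds 232 MW to N22: 232 each.
    N22: 115+232 = 347 > 160
  N25 sheds 122 MW to N28: 122 each.
    N28: 20+122 = 142 > 60
Round 4 — N22, N28 trip offline.
  N22 sheds 347 MW to N29: 347 each.
    N29: 70+347 = 417 > 150
  N28 sheds 142 MW: no online neighbours, lost.
Round 5 — N29 trips offline.
  N29 sheds 417 MW to N6: 417 each.
    N6: 50+417 = 467 > 90
Round 6 — N6 trips offline.
  N6 sheds 467 MW: no online neighbours, lost.
No further trips.

8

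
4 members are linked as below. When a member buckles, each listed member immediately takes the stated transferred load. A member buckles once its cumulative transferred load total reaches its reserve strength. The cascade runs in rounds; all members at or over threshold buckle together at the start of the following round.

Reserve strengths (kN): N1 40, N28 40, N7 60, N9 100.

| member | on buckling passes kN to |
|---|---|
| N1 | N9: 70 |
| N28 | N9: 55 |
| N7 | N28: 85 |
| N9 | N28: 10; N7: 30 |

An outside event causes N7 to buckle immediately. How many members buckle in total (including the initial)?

2

Round 1 — N7 buckles (initial).
  N28: +85 → 85 ≥ 40
Round 2 — N28 buckles.
  N9: +55 → 55 < 100
No further bucklings.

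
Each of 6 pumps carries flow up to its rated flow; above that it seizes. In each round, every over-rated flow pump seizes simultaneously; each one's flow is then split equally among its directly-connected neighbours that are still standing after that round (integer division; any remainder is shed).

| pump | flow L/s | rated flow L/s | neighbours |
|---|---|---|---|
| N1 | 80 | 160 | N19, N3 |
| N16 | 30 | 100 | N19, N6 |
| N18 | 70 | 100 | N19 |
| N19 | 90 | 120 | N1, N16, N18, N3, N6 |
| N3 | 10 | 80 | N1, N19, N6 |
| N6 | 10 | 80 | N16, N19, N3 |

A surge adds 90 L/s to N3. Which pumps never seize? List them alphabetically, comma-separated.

Round 1 — N3 at 100 > 80. N3 seizes.
  N3 sheds 100 L/s to N1, N19, N6: 33 each (1 lost).
    N1: 80+33 = 113 ≤ 160
    N19: 90+33 = 123 > 120
    N6: 10+33 = 43 ≤ 80
Round 2 — N19 seizes.
  N19 sheds 123 L/s to N1, N16, N18, N6: 30 each (3 lost).
    N1: 113+30 = 143 ≤ 160
    N16: 30+30 = 60 ≤ 100
    N18: 70+30 = 100 ≤ 100
    N6: 43+30 = 73 ≤ 80
No further seizures.

N1, N16, N18, N6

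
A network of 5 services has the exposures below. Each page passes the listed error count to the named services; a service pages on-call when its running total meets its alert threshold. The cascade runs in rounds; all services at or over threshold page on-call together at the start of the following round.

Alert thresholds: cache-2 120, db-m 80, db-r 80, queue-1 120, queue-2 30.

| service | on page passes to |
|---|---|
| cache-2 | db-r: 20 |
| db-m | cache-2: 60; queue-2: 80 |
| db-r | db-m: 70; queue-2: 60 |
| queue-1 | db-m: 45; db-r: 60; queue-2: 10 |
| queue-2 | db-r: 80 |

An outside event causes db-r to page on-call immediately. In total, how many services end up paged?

2

Round 1 — db-r pages on-call (initial).
  db-m: +70 → 70 < 80
  queue-2: +60 → 60 ≥ 30
Round 2 — queue-2 pages on-call.
No further pages.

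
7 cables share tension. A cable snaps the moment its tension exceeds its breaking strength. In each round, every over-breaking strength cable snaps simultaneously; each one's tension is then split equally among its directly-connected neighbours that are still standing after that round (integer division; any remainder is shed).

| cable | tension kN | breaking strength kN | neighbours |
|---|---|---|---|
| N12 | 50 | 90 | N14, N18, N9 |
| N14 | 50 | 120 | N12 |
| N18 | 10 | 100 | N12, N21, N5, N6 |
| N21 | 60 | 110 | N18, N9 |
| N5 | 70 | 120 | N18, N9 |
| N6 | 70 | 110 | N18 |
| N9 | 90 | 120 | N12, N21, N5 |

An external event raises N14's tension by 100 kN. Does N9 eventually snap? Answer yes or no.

Round 1 — N14 at 150 > 120. N14 snaps.
  N14 sheds 150 kN to N12: 150 each.
    N12: 50+150 = 200 > 90
Round 2 — N12 snaps.
  N12 sheds 200 kN to N18, N9: 100 each.
    N18: 10+100 = 110 > 100
    N9: 90+100 = 190 > 120
Round 3 — N18, N9 snap.
  N18 sheds 110 kN to N21, N5, N6: 36 each (2 lost).
    N21: 60+36 = 96 ≤ 110
    N5: 70+36 = 106 ≤ 120
    N6: 70+36 = 106 ≤ 110
  N9 sheds 190 kN to N21, N5: 95 each.
    N21: 96+95 = 191 > 110
    N5: 106+95 = 201 > 120
Round 4 — N21, N5 snap.
  N21 sheds 191 kN: no online neighbours, lost.
  N5 sheds 201 kN: no online neighbours, lost.
No further breaks.

yes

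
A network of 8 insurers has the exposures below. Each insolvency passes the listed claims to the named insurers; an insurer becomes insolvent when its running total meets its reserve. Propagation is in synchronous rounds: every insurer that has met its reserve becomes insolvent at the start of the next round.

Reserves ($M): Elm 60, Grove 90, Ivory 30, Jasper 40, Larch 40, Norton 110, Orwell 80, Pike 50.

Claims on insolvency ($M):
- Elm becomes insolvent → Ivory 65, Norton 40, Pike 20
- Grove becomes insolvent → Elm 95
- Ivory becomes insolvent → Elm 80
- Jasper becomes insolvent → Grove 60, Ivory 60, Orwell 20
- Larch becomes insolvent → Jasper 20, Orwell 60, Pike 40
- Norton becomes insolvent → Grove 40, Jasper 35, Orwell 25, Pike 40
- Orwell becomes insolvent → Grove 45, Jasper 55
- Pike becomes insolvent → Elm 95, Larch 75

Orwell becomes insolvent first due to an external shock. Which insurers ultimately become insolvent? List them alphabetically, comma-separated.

Elm, Grove, Ivory, Jasper, Orwell

Round 1 — Orwell becomes insolvent (initial).
  Grove: +45 → 45 < 90
  Jasper: +55 → 55 ≥ 40
Round 2 — Jasper becomes insolvent.
  Grove: +60 → 105 ≥ 90
  Ivory: +60 → 60 ≥ 30
Round 3 — Grove, Ivory become insolvent.
  Elm: +95+80 → 175 ≥ 60
Round 4 — Elm becomes insolvent.
  Norton: +40 → 40 < 110
  Pike: +20 → 20 < 50
No further insolvencies.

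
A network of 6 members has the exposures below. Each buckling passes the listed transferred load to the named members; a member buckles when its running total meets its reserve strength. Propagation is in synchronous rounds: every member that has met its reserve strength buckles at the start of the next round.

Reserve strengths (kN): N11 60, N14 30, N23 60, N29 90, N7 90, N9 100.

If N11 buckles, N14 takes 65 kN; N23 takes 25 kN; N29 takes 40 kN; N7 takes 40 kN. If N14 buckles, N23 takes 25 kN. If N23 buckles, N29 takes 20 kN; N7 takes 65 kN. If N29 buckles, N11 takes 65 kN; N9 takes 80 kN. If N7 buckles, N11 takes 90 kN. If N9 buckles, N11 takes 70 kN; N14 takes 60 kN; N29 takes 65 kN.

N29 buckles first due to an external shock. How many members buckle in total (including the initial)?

3

Round 1 — N29 buckles (initial).
  N11: +65 → 65 ≥ 60
  N9: +80 → 80 < 100
Round 2 — N11 buckles.
  N14: +65 → 65 ≥ 30
  N23: +25 → 25 < 60
  N7: +40 → 40 < 90
Round 3 — N14 buckles.
  N23: +25 → 50 < 60
No further bucklings.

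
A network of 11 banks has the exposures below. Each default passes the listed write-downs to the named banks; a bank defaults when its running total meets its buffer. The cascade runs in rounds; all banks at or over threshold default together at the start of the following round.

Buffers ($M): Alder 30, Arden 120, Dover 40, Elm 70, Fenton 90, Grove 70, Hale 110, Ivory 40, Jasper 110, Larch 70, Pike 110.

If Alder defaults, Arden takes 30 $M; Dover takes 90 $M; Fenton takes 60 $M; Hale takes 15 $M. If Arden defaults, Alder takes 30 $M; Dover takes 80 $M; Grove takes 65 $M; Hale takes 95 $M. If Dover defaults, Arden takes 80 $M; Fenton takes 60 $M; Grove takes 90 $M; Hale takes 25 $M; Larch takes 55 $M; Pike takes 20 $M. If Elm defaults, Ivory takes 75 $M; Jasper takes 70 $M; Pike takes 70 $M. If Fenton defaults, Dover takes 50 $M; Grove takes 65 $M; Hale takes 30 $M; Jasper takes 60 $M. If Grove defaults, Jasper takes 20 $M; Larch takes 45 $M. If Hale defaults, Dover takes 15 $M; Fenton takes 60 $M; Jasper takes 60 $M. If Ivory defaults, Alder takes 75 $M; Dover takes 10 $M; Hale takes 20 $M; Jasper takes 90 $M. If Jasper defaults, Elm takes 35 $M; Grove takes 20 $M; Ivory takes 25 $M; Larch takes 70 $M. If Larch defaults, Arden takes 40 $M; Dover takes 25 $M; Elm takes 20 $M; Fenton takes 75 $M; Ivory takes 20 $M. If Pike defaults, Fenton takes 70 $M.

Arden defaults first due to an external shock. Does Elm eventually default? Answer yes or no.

Round 1 — Arden defaults (initial).
  Alder: +30 → 30 ≥ 30
  Dover: +80 → 80 ≥ 40
  Grove: +65 → 65 < 70
  Hale: +95 → 95 < 110
Round 2 — Alder, Dover default.
  Fenton: +60+60 → 120 ≥ 90
  Grove: +90 → 155 ≥ 70
  Hale: +15+25 → 135 ≥ 110
  Larch: +55 → 55 < 70
  Pike: +20 → 20 < 110
Round 3 — Fenton, Grove, Hale default.
  Jasper: +60+20+60 → 140 ≥ 110
  Larch: +45 → 100 ≥ 70
Round 4 — Jasper, Larch default.
  Elm: +35+20 → 55 < 70
  Ivory: +25+20 → 45 ≥ 40
Round 5 — Ivory defaults.
No further defaults.

no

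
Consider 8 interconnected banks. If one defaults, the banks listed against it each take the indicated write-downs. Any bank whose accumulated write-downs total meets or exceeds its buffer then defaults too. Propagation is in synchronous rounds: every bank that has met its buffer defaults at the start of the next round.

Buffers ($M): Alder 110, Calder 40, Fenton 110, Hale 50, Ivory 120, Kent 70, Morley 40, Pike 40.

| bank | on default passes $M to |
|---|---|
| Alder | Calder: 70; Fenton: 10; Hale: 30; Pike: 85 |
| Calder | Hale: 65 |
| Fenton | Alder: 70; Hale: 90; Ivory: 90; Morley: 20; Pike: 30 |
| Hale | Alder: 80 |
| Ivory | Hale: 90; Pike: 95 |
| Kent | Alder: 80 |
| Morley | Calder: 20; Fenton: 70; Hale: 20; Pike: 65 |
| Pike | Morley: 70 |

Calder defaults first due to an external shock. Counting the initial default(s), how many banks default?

Round 1 — Calder defaults (initial).
  Hale: +65 → 65 ≥ 50
Round 2 — Hale defaults.
  Alder: +80 → 80 < 110
No further defaults.

2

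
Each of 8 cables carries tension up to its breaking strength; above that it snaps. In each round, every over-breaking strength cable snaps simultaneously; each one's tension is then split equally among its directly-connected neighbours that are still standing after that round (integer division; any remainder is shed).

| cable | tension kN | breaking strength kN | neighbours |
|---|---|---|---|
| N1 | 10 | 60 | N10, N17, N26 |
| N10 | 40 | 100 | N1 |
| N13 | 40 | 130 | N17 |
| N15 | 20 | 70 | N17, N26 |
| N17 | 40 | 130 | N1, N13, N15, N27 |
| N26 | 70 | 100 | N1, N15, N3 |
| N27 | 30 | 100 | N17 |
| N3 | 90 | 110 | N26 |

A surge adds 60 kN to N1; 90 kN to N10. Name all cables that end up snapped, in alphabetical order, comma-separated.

Round 1 — N1 at 70 > 60; N10 at 130 > 100. N1, N10 snap.
  N1 sheds 70 kN to N17, N26: 35 each.
    N17: 40+35 = 75 ≤ 130
    N26: 70+35 = 105 > 100
  N10 sheds 130 kN: no online neighbours, lost.
Round 2 — N26 snaps.
  N26 sheds 105 kN to N15, N3: 52 each (1 lost).
    N15: 20+52 = 72 > 70
    N3: 90+52 = 142 > 110
Round 3 — N15, N3 snap.
  N15 sheds 72 kN to N17: 72 each.
    N17: 75+72 = 147 > 130
  N3 sheds 142 kN: no online neighbours, lost.
Round 4 — N17 snaps.
  N17 sheds 147 kN to N13, N27: 73 each (1 lost).
    N13: 40+73 = 113 ≤ 130
    N27: 30+73 = 103 > 100
Round 5 — N27 snaps.
  N27 sheds 103 kN: no online neighbours, lost.
No further breaks.

N1, N10, N15, N17, N26, N27, N3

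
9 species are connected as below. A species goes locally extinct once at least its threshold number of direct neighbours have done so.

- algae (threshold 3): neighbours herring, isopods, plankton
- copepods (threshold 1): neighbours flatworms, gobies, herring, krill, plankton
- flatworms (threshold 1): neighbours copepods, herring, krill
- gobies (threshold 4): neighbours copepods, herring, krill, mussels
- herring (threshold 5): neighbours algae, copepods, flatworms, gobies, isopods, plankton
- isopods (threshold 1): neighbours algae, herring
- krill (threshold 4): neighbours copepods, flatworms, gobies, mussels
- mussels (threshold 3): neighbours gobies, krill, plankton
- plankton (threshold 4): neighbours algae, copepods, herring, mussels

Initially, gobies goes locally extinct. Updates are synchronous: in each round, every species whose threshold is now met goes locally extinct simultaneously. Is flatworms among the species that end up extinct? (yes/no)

yes

Round 1 — gobies goes locally extinct (initial).
Round 2 — checking thresholds:
  copepods: 1 of 5 neighbours ≥ 1, goes locally extinct.
  herring: 1 of 6 neighbours < 5, not yet.
  krill: 1 of 4 neighbours < 4, not yet.
  mussels: 1 of 3 neighbours < 3, not yet.
Round 3 — checking thresholds:
  flatworms: 1 of 3 neighbours ≥ 1, goes locally extinct.
  herring: 2 of 6 neighbours < 5, not yet.
  krill: 2 of 4 neighbours < 4, not yet.
  mussels: 1 of 3 neighbours < 3, not yet.
  plankton: 1 of 4 neighbours < 4, not yet.
Round 4 — no new extinctions; cascade stops.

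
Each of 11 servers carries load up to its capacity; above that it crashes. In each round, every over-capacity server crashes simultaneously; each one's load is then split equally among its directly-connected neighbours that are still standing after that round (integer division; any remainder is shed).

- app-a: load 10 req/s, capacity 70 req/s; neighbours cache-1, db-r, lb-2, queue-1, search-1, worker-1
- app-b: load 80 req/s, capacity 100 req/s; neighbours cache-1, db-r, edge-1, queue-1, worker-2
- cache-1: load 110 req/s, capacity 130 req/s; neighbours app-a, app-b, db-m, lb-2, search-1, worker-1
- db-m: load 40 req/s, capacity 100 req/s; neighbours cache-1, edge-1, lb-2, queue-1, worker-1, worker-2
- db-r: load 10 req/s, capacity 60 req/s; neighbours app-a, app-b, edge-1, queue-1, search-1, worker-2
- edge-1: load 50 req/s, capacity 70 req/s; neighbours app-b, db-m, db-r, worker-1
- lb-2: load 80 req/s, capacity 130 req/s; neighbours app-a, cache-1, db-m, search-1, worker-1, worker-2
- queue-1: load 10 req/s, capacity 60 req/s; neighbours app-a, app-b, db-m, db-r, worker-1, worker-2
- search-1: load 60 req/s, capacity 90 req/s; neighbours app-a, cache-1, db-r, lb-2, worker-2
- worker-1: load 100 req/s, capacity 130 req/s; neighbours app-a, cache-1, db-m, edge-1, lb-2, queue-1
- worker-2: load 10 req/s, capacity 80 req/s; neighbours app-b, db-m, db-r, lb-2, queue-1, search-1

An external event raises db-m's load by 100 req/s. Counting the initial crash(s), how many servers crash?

Round 1 — db-m at 140 > 100. db-m crashes.
  db-m sheds 140 req/s to cache-1, edge-1, lb-2, queue-1, worker-1, worker-2: 23 each (2 lost).
    cache-1: 110+23 = 133 > 130
    edge-1: 50+23 = 73 > 70
    lb-2: 80+23 = 103 ≤ 130
    queue-1: 10+23 = 33 ≤ 60
    worker-1: 100+23 = 123 ≤ 130
    worker-2: 10+23 = 33 ≤ 80
Round 2 — cache-1, edge-1 crash.
  cache-1 sheds 133 req/s to app-a, app-b, lb-2, search-1, worker-1: 26 each (3 lost).
    app-a: 10+26 = 36 ≤ 70
    app-b: 80+26 = 106 > 100
    lb-2: 103+26 = 129 ≤ 130
    search-1: 60+26 = 86 ≤ 90
    worker-1: 123+26 = 149 > 130
  edge-1 sheds 73 req/s to app-b, db-r, worker-1: 24 each (1 lost).
    app-b: 106+24 = 130 > 100
    db-r: 10+24 = 34 ≤ 60
    worker-1: 149+24 = 173 > 130
Round 3 — app-b, worker-1 crash.
  app-b sheds 130 req/s to db-r, queue-1, worker-2: 43 each (1 lost).
    db-r: 34+43 = 77 > 60
    queue-1: 33+43 = 76 > 60
    worker-2: 33+43 = 76 ≤ 80
  worker-1 sheds 173 req/s to app-a, lb-2, queue-1: 57 each (2 lost).
    app-a: 36+57 = 93 > 70
    lb-2: 129+57 = 186 > 130
    queue-1: 76+57 = 133 > 60
Round 4 — app-a, db-r, lb-2, queue-1 crash.
  app-a sheds 93 req/s to search-1: 93 each.
    search-1: 86+93 = 179 > 90
  db-r sheds 77 req/s to search-1, worker-2: 38 each (1 lost).
    search-1: 179+38 = 217 > 90
    worker-2: 76+38 = 114 > 80
  lb-2 sheds 186 req/s to search-1, worker-2: 93 each.
    search-1: 217+93 = 310 > 90
    worker-2: 114+93 = 207 > 80
  queue-1 sheds 133 req/s to worker-2: 133 each.
    worker-2: 207+133 = 340 > 80
Round 5 — search-1, worker-2 crash.
  search-1 sheds 310 req/s: no online neighbours, lost.
  worker-2 sheds 340 req/s: no online neighbours, lost.
No further crashes.

11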